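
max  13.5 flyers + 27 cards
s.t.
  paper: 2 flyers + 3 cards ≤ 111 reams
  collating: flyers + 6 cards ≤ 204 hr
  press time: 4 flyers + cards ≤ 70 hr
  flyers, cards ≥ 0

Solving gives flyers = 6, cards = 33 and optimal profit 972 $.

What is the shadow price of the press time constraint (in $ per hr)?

Binding: paper and collating. Non-binding: press time (13 unused).
Since press time is not tight, its dual is 0.
Dual feasibility on the basic columns requires 2·y_paper + 1·y_collating = 13.5, 3·y_paper + 6·y_collating = 27.
Solving: y_paper = 6, y_collating = 1.5.
Shadow price of press time = 0.

0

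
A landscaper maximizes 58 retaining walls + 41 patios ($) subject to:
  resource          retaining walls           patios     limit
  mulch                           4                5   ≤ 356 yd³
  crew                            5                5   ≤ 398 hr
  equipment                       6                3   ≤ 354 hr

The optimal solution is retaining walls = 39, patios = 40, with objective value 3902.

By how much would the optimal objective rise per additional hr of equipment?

7

Check each constraint at x*: mulch 356/356 (tight); crew 395/398 (slack 3); equipment 354/354 (tight).
Since crew is not tight, its dual is 0.
Dual feasibility on the basic columns requires 4·y_mulch + 6·y_equipment = 58, 5·y_mulch + 3·y_equipment = 41.
Solving: y_mulch = 4, y_equipment = 7.
Shadow price of equipment = 7.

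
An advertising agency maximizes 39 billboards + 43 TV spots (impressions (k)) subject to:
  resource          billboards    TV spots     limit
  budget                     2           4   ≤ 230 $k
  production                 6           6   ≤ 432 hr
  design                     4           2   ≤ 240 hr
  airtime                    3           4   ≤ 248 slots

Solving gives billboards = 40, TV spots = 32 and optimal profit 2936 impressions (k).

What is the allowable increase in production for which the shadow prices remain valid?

Binding constraints: production, airtime. The basis is B = [[6,6],[3,4]] with det 6.
Per unit increase in production, x* moves by d = (0.6667, -0.5).
The basis stays optimal until design becomes binding; allowable increase = 9.6 hr.

9.6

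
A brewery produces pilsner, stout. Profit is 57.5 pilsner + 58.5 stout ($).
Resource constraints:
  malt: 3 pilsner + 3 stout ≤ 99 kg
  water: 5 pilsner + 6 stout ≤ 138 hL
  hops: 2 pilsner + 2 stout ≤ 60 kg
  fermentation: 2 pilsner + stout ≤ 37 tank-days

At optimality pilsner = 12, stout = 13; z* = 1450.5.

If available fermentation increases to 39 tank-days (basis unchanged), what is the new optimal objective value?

1465.5

Binding: water and fermentation. Non-binding: malt (24 unused), hops (10 unused).
Since malt, hops are not tight, their duals are 0.
From A_Bᵀ y = c: 5·y_water + 2·y_fermentation = 57.5; 6·y_water + 1·y_fermentation = 58.5.
→ y_water = 8.5 and y_fermentation = 7.5.
Δz = y_fermentation·Δb = 7.5 × (2) = 15, so new z* = 1450.5 + 15 = 1465.5.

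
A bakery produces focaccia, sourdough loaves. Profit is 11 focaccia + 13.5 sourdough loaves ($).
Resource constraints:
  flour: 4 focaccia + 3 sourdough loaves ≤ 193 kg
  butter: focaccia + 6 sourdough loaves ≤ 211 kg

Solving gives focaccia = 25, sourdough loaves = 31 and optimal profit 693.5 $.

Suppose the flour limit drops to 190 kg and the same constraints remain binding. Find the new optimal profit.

Check each constraint at x*: flour 193/193 (tight); butter 211/211 (tight).
The binding rows give the dual system: 4·y_flour + 1·y_butter = 11 and 3·y_flour + 6·y_butter = 13.5.
This yields shadow prices y_flour = 2.5, y_butter = 1.
Δz = y_flour·Δb = 2.5 × (-3) = -7.5, so new z* = 693.5 − 7.5 = 686.

686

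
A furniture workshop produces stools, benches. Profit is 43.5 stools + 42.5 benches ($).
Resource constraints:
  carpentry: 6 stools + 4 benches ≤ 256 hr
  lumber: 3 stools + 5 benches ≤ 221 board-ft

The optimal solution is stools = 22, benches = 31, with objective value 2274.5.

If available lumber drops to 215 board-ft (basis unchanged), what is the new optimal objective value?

Check each constraint at x*: carpentry 256/256 (tight); lumber 221/221 (tight).
The binding rows give the dual system: 6·y_carpentry + 3·y_lumber = 43.5 and 4·y_carpentry + 5·y_lumber = 42.5.
This yields shadow prices y_carpentry = 5, y_lumber = 4.5.
Δz = y_lumber·Δb = 4.5 × (-6) = -27, so new z* = 2274.5 − 27 = 2247.5.

2247.5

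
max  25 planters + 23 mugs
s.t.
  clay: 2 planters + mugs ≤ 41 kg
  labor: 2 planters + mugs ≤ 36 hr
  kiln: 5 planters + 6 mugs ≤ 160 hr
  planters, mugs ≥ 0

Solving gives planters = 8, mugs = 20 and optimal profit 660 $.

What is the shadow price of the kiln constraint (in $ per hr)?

At the optimum: clay uses 36 of 41 (slack = 5); labor uses 36 of 36 (binding); kiln uses 160 of 160 (binding).
By complementary slackness, y = 0 for the non-binding constraint.
The binding rows give the dual system: 2·y_labor + 5·y_kiln = 25 and 1·y_labor + 6·y_kiln = 23.
Solving: y_labor = 5, y_kiln = 3.
Shadow price of kiln = 3.

3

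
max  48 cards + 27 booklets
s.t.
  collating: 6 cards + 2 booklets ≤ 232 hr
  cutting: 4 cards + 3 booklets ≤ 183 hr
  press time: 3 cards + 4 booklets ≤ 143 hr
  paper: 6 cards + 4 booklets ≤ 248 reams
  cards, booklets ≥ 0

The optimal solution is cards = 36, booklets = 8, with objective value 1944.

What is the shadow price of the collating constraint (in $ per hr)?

2.5

Binding: collating and paper. Non-binding: cutting (15 unused), press time (3 unused).
By complementary slackness, y = 0 for the non-binding constraints.
From A_Bᵀ y = c: 6·y_collating + 6·y_paper = 48; 2·y_collating + 4·y_paper = 27.
→ y_collating = 2.5 and y_paper = 5.5.
Shadow price of collating = 2.5.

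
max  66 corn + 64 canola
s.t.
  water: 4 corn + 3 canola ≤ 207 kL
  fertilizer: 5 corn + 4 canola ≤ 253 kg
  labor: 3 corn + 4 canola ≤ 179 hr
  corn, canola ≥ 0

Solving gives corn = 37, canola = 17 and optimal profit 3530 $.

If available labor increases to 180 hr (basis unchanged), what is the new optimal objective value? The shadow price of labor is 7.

Δb = 1, so new z* = 3530 + (7)·(1) = 3530 + 7 = 3537.

3537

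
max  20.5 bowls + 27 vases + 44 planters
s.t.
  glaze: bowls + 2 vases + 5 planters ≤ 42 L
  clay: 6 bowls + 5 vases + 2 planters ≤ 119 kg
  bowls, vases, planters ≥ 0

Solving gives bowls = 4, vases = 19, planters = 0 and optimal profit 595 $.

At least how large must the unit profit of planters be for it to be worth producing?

Both glaze and clay are binding at x*.
Dual feasibility on the basic columns requires 1·y_glaze + 6·y_clay = 20.5, 2·y_glaze + 5·y_clay = 27.
Solving: y_glaze = 8.5, y_clay = 2.
planters enters the basis when its profit ≥ yᵀa₃ = 8.5·5 + 2·2 = 46.5.

46.5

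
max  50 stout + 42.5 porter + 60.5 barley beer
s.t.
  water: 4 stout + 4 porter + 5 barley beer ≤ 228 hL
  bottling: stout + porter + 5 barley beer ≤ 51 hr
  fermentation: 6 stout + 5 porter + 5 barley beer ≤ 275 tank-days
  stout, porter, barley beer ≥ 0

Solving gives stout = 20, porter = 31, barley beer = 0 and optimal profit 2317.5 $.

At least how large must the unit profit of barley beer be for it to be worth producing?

Binding: bottling and fermentation. Non-binding: water (24 unused).
Slack constraints have shadow price 0 (complementary slackness).
From A_Bᵀ y = c: 1·y_bottling + 6·y_fermentation = 50; 1·y_bottling + 5·y_fermentation = 42.5.
This yields shadow prices y_bottling = 5, y_fermentation = 7.5.
barley beer enters the basis when its profit ≥ yᵀa₃ = 5·5 + 7.5·5 = 62.5.

62.5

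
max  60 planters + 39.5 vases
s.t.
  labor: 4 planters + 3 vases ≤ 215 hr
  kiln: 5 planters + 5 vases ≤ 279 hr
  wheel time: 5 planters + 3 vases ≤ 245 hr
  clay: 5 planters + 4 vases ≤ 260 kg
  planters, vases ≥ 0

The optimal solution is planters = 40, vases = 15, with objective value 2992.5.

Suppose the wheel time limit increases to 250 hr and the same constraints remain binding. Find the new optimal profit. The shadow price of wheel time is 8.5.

Δb = 5, so new z* = 2992.5 + (8.5)·(5) = 2992.5 + 42.5 = 3035.

3035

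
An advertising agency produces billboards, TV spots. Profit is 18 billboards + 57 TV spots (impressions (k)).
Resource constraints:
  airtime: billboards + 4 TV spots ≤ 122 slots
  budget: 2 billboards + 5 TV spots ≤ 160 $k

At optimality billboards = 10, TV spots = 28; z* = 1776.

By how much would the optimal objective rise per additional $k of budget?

5

At the optimum: airtime uses 122 of 122 (binding); budget uses 160 of 160 (binding).
Dual feasibility on the basic columns requires 1·y_airtime + 2·y_budget = 18, 4·y_airtime + 5·y_budget = 57.
→ y_airtime = 8 and y_budget = 5.
Shadow price of budget = 5.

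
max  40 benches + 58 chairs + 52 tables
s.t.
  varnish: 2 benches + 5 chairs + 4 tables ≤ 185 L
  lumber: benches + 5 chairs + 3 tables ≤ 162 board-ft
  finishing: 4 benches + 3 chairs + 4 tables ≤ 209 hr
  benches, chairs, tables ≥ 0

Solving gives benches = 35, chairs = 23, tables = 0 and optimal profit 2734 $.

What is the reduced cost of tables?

Check each constraint at x*: varnish 185/185 (tight); lumber 150/162 (slack 12); finishing 209/209 (tight).
By complementary slackness, y = 0 for the non-binding constraint.
The binding rows give the dual system: 2·y_varnish + 4·y_finishing = 40 and 5·y_varnish + 3·y_finishing = 58.
→ y_varnish = 8 and y_finishing = 6.
Reduced cost of tables: c₃ − yᵀa₃ = 52 − (8·4 + 6·4) = 52 − 56 = -4.

-4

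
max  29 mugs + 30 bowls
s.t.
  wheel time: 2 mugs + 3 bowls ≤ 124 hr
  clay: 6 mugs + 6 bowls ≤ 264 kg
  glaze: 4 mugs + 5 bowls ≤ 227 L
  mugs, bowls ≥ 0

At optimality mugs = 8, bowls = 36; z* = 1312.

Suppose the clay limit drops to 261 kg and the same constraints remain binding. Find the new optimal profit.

Check each constraint at x*: wheel time 124/124 (tight); clay 264/264 (tight); glaze 212/227 (slack 15).
Since glaze is not tight, its dual is 0.
Dual feasibility on the basic columns requires 2·y_wheel time + 6·y_clay = 29, 3·y_wheel time + 6·y_clay = 30.
→ y_wheel time = 1 and y_clay = 4.5.
Δz = y_clay·Δb = 4.5 × (-3) = -13.5, so new z* = 1312 − 13.5 = 1298.5.

1298.5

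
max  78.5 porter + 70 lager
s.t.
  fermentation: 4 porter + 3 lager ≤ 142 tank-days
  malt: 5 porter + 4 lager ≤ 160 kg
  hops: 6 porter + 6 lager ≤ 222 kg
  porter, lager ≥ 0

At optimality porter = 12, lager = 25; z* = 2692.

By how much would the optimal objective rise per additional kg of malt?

Check each constraint at x*: fermentation 123/142 (slack 19); malt 160/160 (tight); hops 222/222 (tight).
By complementary slackness, y = 0 for the non-binding constraint.
The binding rows give the dual system: 5·y_malt + 6·y_hops = 78.5 and 4·y_malt + 6·y_hops = 70.
This yields shadow prices y_malt = 8.5, y_hops = 6.
Shadow price of malt = 8.5.

8.5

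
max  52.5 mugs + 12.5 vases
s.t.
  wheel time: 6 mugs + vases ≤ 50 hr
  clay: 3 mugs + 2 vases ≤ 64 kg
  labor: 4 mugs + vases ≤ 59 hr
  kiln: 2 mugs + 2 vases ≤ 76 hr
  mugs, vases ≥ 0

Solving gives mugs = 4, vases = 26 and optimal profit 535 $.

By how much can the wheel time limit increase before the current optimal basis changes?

Binding constraints: wheel time, clay. The basis is B = [[6,1],[3,2]] with det 9.
Per unit increase in wheel time, x* moves by d = (0.2222, -0.3333).
The basis stays optimal until labor becomes binding; allowable increase = 30.6 hr.

30.6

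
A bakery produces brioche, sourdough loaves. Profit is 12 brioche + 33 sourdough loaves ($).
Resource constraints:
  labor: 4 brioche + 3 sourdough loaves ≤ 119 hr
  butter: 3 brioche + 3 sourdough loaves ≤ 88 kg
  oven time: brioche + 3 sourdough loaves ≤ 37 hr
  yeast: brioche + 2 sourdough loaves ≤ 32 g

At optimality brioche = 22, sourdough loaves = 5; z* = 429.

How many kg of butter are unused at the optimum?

butter used = 3·22 + 3·5 = 81; slack = 88 − 81 = 7.

7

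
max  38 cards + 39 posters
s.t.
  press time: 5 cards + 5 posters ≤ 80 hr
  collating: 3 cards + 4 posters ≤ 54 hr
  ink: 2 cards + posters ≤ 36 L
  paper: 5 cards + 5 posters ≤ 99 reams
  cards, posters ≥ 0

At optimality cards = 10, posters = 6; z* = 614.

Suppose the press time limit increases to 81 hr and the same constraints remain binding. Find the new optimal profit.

621

Check each constraint at x*: press time 80/80 (tight); collating 54/54 (tight); ink 26/36 (slack 10); paper 80/99 (slack 19).
Since ink, paper are not tight, their duals are 0.
The binding rows give the dual system: 5·y_press time + 3·y_collating = 38 and 5·y_press time + 4·y_collating = 39.
→ y_press time = 7 and y_collating = 1.
Δz = y_press time·Δb = 7 × (1) = 7, so new z* = 614 + 7 = 621.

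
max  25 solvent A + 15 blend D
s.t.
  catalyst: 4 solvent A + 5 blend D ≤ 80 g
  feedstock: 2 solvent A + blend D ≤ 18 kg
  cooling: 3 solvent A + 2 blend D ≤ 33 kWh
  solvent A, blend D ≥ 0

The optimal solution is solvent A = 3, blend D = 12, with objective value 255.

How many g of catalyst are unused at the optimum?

8

catalyst used = 4·3 + 5·12 = 72; slack = 80 − 72 = 8.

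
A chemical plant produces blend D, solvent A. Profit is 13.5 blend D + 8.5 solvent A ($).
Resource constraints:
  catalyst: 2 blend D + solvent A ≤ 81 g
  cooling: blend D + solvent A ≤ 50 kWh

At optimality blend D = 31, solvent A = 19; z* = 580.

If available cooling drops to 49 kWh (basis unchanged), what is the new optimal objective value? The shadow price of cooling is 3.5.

Δb = -1, so new z* = 580 + (3.5)·(-1) = 580 − 3.5 = 576.5.

576.5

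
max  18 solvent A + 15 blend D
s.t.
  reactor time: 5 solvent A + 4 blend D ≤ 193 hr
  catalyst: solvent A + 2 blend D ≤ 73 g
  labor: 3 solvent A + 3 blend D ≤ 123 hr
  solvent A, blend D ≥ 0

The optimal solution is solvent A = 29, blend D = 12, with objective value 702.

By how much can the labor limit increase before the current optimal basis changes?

Binding constraints: reactor time, labor. The basis is B = [[5,4],[3,3]] with det 3.
Per unit increase in labor, x* moves by d = (-1.3333, 1.6667).
The basis stays optimal until catalyst becomes binding; allowable increase = 10 hr.

10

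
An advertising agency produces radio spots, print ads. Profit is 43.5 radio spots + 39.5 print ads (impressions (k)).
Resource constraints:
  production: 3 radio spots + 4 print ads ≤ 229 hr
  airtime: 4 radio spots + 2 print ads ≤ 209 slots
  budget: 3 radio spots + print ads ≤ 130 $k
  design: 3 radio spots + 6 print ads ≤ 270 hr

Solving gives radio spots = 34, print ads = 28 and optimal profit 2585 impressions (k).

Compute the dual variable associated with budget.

9.5

Binding: budget and design. Non-binding: production (15 unused), airtime (17 unused).
By complementary slackness, y = 0 for the non-binding constraints.
Dual feasibility on the basic columns requires 3·y_budget + 3·y_design = 43.5, 1·y_budget + 6·y_design = 39.5.
→ y_budget = 9.5 and y_design = 5.
Shadow price of budget = 9.5.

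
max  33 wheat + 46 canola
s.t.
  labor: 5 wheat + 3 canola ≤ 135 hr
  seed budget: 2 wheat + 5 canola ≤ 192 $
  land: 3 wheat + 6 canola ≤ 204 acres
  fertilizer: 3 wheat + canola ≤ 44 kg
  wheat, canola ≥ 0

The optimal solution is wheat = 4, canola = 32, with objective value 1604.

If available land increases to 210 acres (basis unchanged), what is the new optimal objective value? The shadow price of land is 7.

Δb = 6, so new z* = 1604 + (7)·(6) = 1604 + 42 = 1646.

1646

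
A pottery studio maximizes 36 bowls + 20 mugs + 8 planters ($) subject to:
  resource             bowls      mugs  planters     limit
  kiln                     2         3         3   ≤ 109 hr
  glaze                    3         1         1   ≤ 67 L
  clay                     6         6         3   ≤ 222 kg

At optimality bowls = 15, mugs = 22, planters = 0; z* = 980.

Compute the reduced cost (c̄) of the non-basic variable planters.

Check each constraint at x*: kiln 96/109 (slack 13); glaze 67/67 (tight); clay 222/222 (tight).
Slack constraints have shadow price 0 (complementary slackness).
Dual feasibility on the basic columns requires 3·y_glaze + 6·y_clay = 36, 1·y_glaze + 6·y_clay = 20.
Solving: y_glaze = 8, y_clay = 2.
Reduced cost of planters: c₃ − yᵀa₃ = 8 − (8·1 + 2·3) = 8 − 14 = -6.

-6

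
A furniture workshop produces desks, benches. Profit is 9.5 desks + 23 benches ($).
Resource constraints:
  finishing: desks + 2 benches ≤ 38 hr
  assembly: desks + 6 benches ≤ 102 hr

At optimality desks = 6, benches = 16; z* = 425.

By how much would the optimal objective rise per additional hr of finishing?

Both finishing and assembly are binding at x*.
The binding rows give the dual system: 1·y_finishing + 1·y_assembly = 9.5 and 2·y_finishing + 6·y_assembly = 23.
→ y_finishing = 8.5 and y_assembly = 1.
Shadow price of finishing = 8.5.

8.5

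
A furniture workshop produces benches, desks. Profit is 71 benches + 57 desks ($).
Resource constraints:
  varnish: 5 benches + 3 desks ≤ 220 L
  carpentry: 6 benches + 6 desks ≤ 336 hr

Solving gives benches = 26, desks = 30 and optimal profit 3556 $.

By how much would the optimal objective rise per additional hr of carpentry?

6

Check each constraint at x*: varnish 220/220 (tight); carpentry 336/336 (tight).
The binding rows give the dual system: 5·y_varnish + 6·y_carpentry = 71 and 3·y_varnish + 6·y_carpentry = 57.
This yields shadow prices y_varnish = 7, y_carpentry = 6.
Shadow price of carpentry = 6.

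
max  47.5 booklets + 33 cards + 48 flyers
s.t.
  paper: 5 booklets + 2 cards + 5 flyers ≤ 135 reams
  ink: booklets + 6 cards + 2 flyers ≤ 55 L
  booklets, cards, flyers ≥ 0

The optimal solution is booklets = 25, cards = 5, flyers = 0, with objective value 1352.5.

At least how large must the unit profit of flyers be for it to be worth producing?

Check each constraint at x*: paper 135/135 (tight); ink 55/55 (tight).
Dual feasibility on the basic columns requires 5·y_paper + 1·y_ink = 47.5, 2·y_paper + 6·y_ink = 33.
Solving: y_paper = 9, y_ink = 2.5.
flyers enters the basis when its profit ≥ yᵀa₃ = 9·5 + 2.5·2 = 50.

50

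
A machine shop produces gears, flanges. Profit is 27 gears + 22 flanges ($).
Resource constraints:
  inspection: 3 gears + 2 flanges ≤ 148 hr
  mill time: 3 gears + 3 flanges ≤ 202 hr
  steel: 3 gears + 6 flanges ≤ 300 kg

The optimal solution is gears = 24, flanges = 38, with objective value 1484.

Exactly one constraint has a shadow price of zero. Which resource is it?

inspection: 148/148 (binding)
mill time: 186/202 (slack 16)
steel: 300/300 (binding)
By complementary slackness, a constraint with positive slack has shadow price 0 → mill time.

mill time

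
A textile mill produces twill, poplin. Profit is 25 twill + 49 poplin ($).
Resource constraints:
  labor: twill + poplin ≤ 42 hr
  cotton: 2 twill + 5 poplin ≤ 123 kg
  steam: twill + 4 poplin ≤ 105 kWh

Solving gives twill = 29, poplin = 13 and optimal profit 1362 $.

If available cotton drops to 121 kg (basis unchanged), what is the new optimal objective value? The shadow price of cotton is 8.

1346

Δb = -2, so new z* = 1362 + (8)·(-2) = 1362 − 16 = 1346.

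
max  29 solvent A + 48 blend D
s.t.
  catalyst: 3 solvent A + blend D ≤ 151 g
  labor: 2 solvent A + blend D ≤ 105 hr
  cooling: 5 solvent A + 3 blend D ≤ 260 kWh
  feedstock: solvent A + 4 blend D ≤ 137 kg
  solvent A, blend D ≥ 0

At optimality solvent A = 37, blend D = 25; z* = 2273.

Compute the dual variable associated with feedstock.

9

Check each constraint at x*: catalyst 136/151 (slack 15); labor 99/105 (slack 6); cooling 260/260 (tight); feedstock 137/137 (tight).
Slack constraints have shadow price 0 (complementary slackness).
Dual feasibility on the basic columns requires 5·y_cooling + 1·y_feedstock = 29, 3·y_cooling + 4·y_feedstock = 48.
This yields shadow prices y_cooling = 4, y_feedstock = 9.
Shadow price of feedstock = 9.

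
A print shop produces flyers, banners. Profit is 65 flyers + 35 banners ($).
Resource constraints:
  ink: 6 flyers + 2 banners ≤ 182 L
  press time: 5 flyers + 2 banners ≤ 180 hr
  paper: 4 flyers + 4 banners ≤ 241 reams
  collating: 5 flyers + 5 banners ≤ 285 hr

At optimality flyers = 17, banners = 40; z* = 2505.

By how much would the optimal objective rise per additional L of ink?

7.5

Binding: ink and collating. Non-binding: press time (15 unused), paper (13 unused).
By complementary slackness, y = 0 for the non-binding constraints.
Dual feasibility on the basic columns requires 6·y_ink + 5·y_collating = 65, 2·y_ink + 5·y_collating = 35.
→ y_ink = 7.5 and y_collating = 4.
Shadow price of ink = 7.5.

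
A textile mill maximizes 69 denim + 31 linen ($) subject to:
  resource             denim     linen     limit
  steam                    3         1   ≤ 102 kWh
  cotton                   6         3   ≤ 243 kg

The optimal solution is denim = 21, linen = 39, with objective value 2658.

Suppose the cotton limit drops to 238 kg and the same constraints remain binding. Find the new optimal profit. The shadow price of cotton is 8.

Δb = -5, so new z* = 2658 + (8)·(-5) = 2658 − 40 = 2618.

2618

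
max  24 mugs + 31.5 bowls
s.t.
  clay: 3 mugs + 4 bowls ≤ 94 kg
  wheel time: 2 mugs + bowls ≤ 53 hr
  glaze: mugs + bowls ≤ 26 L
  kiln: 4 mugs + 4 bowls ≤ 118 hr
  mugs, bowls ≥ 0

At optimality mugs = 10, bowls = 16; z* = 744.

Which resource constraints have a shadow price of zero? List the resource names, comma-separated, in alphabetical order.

clay: 94/94 (binding)
wheel time: 36/53 (slack 17)
glaze: 26/26 (binding)
kiln: 104/118 (slack 14)
By complementary slackness, a constraint with positive slack has shadow price 0 → kiln, wheel time.

kiln, wheel time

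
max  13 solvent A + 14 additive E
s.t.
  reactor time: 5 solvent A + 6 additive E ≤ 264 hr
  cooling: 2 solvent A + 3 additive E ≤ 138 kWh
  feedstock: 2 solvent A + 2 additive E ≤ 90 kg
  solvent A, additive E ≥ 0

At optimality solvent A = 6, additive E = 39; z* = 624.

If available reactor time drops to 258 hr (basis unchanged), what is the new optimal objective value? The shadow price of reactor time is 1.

618

Δb = -6, so new z* = 624 + (1)·(-6) = 624 − 6 = 618.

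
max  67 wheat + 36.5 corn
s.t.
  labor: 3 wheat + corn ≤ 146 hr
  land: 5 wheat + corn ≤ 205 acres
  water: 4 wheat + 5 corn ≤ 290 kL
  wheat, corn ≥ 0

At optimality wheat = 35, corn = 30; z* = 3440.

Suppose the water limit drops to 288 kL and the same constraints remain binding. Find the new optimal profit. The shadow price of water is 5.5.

Δb = -2, so new z* = 3440 + (5.5)·(-2) = 3440 − 11 = 3429.

3429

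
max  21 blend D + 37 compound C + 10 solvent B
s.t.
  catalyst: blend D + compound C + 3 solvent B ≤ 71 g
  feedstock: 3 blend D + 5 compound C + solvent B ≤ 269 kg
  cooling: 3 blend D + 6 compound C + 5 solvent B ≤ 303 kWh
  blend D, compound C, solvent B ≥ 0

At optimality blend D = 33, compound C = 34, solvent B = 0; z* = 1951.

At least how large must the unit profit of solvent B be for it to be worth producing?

At the optimum: catalyst uses 67 of 71 (slack = 4); feedstock uses 269 of 269 (binding); cooling uses 303 of 303 (binding).
By complementary slackness, y = 0 for the non-binding constraint.
The binding rows give the dual system: 3·y_feedstock + 3·y_cooling = 21 and 5·y_feedstock + 6·y_cooling = 37.
This yields shadow prices y_feedstock = 5, y_cooling = 2.
solvent B enters the basis when its profit ≥ yᵀa₃ = 5·1 + 2·5 = 15.

15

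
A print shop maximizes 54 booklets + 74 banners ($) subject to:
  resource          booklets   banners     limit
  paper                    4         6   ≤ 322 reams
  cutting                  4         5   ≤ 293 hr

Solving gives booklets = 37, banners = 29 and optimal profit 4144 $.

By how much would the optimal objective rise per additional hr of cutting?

7

Check each constraint at x*: paper 322/322 (tight); cutting 293/293 (tight).
The binding rows give the dual system: 4·y_paper + 4·y_cutting = 54 and 6·y_paper + 5·y_cutting = 74.
→ y_paper = 6.5 and y_cutting = 7.
Shadow price of cutting = 7.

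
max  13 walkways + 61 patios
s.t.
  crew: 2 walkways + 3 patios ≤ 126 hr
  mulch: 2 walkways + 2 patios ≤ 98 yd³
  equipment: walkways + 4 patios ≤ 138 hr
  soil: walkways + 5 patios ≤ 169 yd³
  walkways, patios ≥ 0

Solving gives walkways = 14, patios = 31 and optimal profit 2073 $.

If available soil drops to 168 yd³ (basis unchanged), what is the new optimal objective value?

2064

At the optimum: crew uses 121 of 126 (slack = 5); mulch uses 90 of 98 (slack = 8); equipment uses 138 of 138 (binding); soil uses 169 of 169 (binding).
By complementary slackness, y = 0 for the non-binding constraints.
Dual feasibility on the basic columns requires 1·y_equipment + 1·y_soil = 13, 4·y_equipment + 5·y_soil = 61.
This yields shadow prices y_equipment = 4, y_soil = 9.
Δz = y_soil·Δb = 9 × (-1) = -9, so new z* = 2073 − 9 = 2064.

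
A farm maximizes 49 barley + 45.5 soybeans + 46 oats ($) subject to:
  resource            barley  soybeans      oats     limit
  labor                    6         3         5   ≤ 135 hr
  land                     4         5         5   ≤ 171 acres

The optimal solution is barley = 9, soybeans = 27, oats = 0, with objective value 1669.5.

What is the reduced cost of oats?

-6.5

Both labor and land are binding at x*.
The binding rows give the dual system: 6·y_labor + 4·y_land = 49 and 3·y_labor + 5·y_land = 45.5.
This yields shadow prices y_labor = 3.5, y_land = 7.
Reduced cost of oats: c₃ − yᵀa₃ = 46 − (3.5·5 + 7·5) = 46 − 52.5 = -6.5.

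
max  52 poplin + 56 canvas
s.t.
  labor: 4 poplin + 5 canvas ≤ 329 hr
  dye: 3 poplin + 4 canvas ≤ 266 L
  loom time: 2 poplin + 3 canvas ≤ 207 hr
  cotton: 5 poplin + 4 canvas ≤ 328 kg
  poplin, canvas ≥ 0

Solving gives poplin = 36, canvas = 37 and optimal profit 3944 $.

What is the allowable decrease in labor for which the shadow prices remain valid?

66.6

Binding constraints: labor, cotton. The basis is B = [[4,5],[5,4]] with det -9.
Per unit decrease in labor, x* moves by d = (0.4444, -0.5556).
The basis stays optimal until canvas reaches 0; allowable decrease = 66.6 hr.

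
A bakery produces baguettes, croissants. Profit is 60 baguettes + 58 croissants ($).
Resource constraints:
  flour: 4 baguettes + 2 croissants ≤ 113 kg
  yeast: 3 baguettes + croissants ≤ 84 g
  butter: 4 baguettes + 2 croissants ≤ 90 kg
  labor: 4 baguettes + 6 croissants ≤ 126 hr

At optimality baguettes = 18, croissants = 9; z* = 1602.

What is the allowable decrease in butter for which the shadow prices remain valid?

48

Binding constraints: butter, labor. The basis is B = [[4,2],[4,6]] with det 16.
Per unit decrease in butter, x* moves by d = (-0.375, 0.25).
The basis stays optimal until baguettes reaches 0; allowable decrease = 48 kg.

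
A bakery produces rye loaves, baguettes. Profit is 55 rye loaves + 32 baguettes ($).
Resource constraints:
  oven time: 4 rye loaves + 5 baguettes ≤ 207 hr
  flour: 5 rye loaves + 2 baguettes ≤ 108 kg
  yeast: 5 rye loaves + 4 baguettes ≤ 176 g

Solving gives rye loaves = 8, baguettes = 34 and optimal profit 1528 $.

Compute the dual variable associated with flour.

6

Binding: flour and yeast. Non-binding: oven time (5 unused).
Since oven time is not tight, its dual is 0.
Dual feasibility on the basic columns requires 5·y_flour + 5·y_yeast = 55, 2·y_flour + 4·y_yeast = 32.
→ y_flour = 6 and y_yeast = 5.
Shadow price of flour = 6.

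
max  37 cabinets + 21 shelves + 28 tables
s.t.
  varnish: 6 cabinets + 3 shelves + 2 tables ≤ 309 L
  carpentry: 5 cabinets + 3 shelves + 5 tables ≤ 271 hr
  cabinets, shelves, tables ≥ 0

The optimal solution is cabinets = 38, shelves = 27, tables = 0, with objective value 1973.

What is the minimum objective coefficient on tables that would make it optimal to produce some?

29

Check each constraint at x*: varnish 309/309 (tight); carpentry 271/271 (tight).
Dual feasibility on the basic columns requires 6·y_varnish + 5·y_carpentry = 37, 3·y_varnish + 3·y_carpentry = 21.
Solving: y_varnish = 2, y_carpentry = 5.
tables enters the basis when its profit ≥ yᵀa₃ = 2·2 + 5·5 = 29.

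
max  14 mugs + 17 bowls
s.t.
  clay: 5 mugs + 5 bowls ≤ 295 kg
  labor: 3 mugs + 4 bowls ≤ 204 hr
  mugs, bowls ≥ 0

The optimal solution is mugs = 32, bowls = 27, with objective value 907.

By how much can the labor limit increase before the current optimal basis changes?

Binding constraints: clay, labor. The basis is B = [[5,5],[3,4]] with det 5.
Per unit increase in labor, x* moves by d = (-1, 1).
The basis stays optimal until mugs reaches 0; allowable increase = 32 hr.

32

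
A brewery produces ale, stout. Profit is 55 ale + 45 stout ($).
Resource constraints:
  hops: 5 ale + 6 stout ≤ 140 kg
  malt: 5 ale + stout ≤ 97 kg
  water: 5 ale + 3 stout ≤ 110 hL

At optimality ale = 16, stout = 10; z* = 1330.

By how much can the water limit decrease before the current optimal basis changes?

40

Binding constraints: hops, water. The basis is B = [[5,6],[5,3]] with det -15.
Per unit decrease in water, x* moves by d = (-0.4, 0.3333).
The basis stays optimal until ale reaches 0; allowable decrease = 40 hL.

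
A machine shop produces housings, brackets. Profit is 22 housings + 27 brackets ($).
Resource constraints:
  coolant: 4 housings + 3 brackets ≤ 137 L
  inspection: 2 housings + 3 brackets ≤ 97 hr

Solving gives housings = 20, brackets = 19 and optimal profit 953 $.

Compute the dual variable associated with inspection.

At the optimum: coolant uses 137 of 137 (binding); inspection uses 97 of 97 (binding).
The binding rows give the dual system: 4·y_coolant + 2·y_inspection = 22 and 3·y_coolant + 3·y_inspection = 27.
This yields shadow prices y_coolant = 2, y_inspection = 7.
Shadow price of inspection = 7.

7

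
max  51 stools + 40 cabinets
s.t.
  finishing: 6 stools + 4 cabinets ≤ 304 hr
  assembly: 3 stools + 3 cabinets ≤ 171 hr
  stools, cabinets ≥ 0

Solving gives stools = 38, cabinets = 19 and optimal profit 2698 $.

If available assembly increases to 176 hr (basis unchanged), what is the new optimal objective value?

2728

Check each constraint at x*: finishing 304/304 (tight); assembly 171/171 (tight).
The binding rows give the dual system: 6·y_finishing + 3·y_assembly = 51 and 4·y_finishing + 3·y_assembly = 40.
Solving: y_finishing = 5.5, y_assembly = 6.
Δz = y_assembly·Δb = 6 × (5) = 30, so new z* = 2698 + 30 = 2728.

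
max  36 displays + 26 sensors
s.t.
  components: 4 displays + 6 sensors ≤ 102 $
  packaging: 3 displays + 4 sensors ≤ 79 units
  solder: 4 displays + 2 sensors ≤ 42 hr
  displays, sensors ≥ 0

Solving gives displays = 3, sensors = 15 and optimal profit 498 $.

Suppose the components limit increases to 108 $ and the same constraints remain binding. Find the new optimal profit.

Check each constraint at x*: components 102/102 (tight); packaging 69/79 (slack 10); solder 42/42 (tight).
By complementary slackness, y = 0 for the non-binding constraint.
The binding rows give the dual system: 4·y_components + 4·y_solder = 36 and 6·y_components + 2·y_solder = 26.
Solving: y_components = 2, y_solder = 7.
Δz = y_components·Δb = 2 × (6) = 12, so new z* = 498 + 12 = 510.

510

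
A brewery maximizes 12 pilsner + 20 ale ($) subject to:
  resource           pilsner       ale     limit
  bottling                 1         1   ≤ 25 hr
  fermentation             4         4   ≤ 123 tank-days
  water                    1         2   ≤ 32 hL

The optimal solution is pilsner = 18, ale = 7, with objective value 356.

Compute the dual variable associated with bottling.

4

Check each constraint at x*: bottling 25/25 (tight); fermentation 100/123 (slack 23); water 32/32 (tight).
By complementary slackness, y = 0 for the non-binding constraint.
The binding rows give the dual system: 1·y_bottling + 1·y_water = 12 and 1·y_bottling + 2·y_water = 20.
Solving: y_bottling = 4, y_water = 8.
Shadow price of bottling = 4.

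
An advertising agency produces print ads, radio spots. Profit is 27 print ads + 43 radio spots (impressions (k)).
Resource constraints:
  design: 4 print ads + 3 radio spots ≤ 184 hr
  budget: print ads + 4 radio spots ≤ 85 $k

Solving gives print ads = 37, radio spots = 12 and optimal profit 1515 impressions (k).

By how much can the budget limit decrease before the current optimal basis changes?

Binding constraints: design, budget. The basis is B = [[4,3],[1,4]] with det 13.
Per unit decrease in budget, x* moves by d = (0.2308, -0.3077).
The basis stays optimal until radio spots reaches 0; allowable decrease = 39 $k.

39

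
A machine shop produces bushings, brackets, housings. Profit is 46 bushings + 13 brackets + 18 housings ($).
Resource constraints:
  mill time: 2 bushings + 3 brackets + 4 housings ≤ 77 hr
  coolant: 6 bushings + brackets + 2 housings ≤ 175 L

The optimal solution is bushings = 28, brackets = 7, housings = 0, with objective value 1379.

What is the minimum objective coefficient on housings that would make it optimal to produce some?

Check each constraint at x*: mill time 77/77 (tight); coolant 175/175 (tight).
From A_Bᵀ y = c: 2·y_mill time + 6·y_coolant = 46; 3·y_mill time + 1·y_coolant = 13.
→ y_mill time = 2 and y_coolant = 7.
housings enters the basis when its profit ≥ yᵀa₃ = 2·4 + 7·2 = 22.

22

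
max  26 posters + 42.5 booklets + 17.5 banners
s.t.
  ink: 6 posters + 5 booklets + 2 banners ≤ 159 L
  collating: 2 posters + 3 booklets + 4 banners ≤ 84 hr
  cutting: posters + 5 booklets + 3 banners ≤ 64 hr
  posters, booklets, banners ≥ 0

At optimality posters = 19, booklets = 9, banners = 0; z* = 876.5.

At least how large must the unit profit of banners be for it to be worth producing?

Binding: ink and cutting. Non-binding: collating (19 unused).
Since collating is not tight, its dual is 0.
The binding rows give the dual system: 6·y_ink + 1·y_cutting = 26 and 5·y_ink + 5·y_cutting = 42.5.
Solving: y_ink = 3.5, y_cutting = 5.
banners enters the basis when its profit ≥ yᵀa₃ = 3.5·2 + 5·3 = 22.

22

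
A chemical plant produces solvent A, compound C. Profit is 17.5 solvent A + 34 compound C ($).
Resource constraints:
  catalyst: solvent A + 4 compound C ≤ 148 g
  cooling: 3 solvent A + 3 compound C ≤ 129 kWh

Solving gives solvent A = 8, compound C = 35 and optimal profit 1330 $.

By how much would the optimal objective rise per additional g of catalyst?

Both catalyst and cooling are binding at x*.
The binding rows give the dual system: 1·y_catalyst + 3·y_cooling = 17.5 and 4·y_catalyst + 3·y_cooling = 34.
→ y_catalyst = 5.5 and y_cooling = 4.
Shadow price of catalyst = 5.5.

5.5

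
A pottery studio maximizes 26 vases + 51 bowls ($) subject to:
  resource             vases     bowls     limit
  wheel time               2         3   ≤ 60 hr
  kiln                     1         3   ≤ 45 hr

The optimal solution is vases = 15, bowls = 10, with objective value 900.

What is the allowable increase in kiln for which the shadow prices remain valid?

15

Binding constraints: wheel time, kiln. The basis is B = [[2,3],[1,3]] with det 3.
Per unit increase in kiln, x* moves by d = (-1, 0.6667).
The basis stays optimal until vases reaches 0; allowable increase = 15 hr.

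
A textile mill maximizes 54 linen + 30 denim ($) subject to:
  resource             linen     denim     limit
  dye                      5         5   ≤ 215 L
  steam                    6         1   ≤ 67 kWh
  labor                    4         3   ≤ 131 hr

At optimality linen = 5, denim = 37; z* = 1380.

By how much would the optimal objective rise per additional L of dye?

0

At the optimum: dye uses 210 of 215 (slack = 5); steam uses 67 of 67 (binding); labor uses 131 of 131 (binding).
By complementary slackness, y = 0 for the non-binding constraint.
Dual feasibility on the basic columns requires 6·y_steam + 4·y_labor = 54, 1·y_steam + 3·y_labor = 30.
Solving: y_steam = 3, y_labor = 9.
Shadow price of dye = 0.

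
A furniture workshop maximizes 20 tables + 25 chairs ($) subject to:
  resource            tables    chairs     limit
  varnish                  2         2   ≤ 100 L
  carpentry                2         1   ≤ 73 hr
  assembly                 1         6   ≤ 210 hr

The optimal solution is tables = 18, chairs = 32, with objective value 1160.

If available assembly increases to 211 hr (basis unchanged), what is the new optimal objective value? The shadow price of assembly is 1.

Δb = 1, so new z* = 1160 + (1)·(1) = 1160 + 1 = 1161.

1161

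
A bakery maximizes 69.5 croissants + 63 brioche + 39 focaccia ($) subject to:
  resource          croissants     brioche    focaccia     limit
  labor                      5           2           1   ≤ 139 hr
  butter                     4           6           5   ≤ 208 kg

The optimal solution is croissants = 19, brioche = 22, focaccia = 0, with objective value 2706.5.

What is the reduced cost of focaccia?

-8.5

Both labor and butter are binding at x*.
From A_Bᵀ y = c: 5·y_labor + 4·y_butter = 69.5; 2·y_labor + 6·y_butter = 63.
This yields shadow prices y_labor = 7.5, y_butter = 8.
Reduced cost of focaccia: c₃ − yᵀa₃ = 39 − (7.5·1 + 8·5) = 39 − 47.5 = -8.5.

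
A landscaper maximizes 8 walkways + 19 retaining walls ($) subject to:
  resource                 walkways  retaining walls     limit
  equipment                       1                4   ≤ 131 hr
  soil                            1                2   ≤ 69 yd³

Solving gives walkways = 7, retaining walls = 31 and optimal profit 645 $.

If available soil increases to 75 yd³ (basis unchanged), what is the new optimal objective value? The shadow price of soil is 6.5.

684

Δb = 6, so new z* = 645 + (6.5)·(6) = 645 + 39 = 684.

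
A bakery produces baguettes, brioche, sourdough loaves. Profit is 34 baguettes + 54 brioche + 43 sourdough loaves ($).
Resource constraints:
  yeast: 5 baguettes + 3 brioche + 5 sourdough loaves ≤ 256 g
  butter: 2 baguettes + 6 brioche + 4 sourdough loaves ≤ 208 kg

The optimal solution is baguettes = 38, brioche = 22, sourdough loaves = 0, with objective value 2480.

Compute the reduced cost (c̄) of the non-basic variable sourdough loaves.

Both yeast and butter are binding at x*.
Dual feasibility on the basic columns requires 5·y_yeast + 2·y_butter = 34, 3·y_yeast + 6·y_butter = 54.
This yields shadow prices y_yeast = 4, y_butter = 7.
Reduced cost of sourdough loaves: c₃ − yᵀa₃ = 43 − (4·5 + 7·4) = 43 − 48 = -5.

-5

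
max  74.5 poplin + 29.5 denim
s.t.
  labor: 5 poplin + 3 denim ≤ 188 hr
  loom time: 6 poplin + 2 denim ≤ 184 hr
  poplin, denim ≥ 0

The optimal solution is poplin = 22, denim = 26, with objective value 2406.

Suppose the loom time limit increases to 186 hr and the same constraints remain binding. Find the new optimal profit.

Check each constraint at x*: labor 188/188 (tight); loom time 184/184 (tight).
Dual feasibility on the basic columns requires 5·y_labor + 6·y_loom time = 74.5, 3·y_labor + 2·y_loom time = 29.5.
This yields shadow prices y_labor = 3.5, y_loom time = 9.5.
Δz = y_loom time·Δb = 9.5 × (2) = 19, so new z* = 2406 + 19 = 2425.

2425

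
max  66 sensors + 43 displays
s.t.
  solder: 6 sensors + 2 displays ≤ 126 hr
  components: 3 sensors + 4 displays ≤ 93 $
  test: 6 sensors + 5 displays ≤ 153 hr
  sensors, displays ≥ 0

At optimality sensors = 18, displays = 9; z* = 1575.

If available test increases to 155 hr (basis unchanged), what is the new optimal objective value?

1589

At the optimum: solder uses 126 of 126 (binding); components uses 90 of 93 (slack = 3); test uses 153 of 153 (binding).
By complementary slackness, y = 0 for the non-binding constraint.
From A_Bᵀ y = c: 6·y_solder + 6·y_test = 66; 2·y_solder + 5·y_test = 43.
→ y_solder = 4 and y_test = 7.
Δz = y_test·Δb = 7 × (2) = 14, so new z* = 1575 + 14 = 1589.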